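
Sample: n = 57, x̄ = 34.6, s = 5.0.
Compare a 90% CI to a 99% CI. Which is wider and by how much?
99% CI is wider by 1.31

df = 56
90% CI: t* = 1.673, (33.49, 35.71), width = 2 · t* · s/√n = 2.22
99% CI: t* = 2.667, (32.83, 36.37), width = 2 · t* · s/√n = 3.53

The 99% CI is wider by 3.53 - 2.22 = 1.31.
Higher confidence requires a wider interval.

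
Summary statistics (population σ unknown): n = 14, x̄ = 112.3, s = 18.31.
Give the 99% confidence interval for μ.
(97.56, 127.04)

t-interval (σ unknown):
df = n - 1 = 13
t* = 3.012 for 99% confidence

Margin of error = t* · s/√n = 3.012 · 18.31/√14 = 14.74

CI: (97.56, 127.04)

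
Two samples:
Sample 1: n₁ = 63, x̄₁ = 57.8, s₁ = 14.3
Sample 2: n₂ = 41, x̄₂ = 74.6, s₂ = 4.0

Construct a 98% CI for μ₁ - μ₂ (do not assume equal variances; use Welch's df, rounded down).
(-21.33, -12.27)

Difference: x̄₁ - x̄₂ = -16.80
SE = √(s₁²/n₁ + s₂²/n₂) = √(14.3²/63 + 4.0²/41) = 1.9069
df = 76.10 → 76 (Welch–Satterthwaite, rounded down)
t* = 2.376

CI: -16.80 ± 2.376 · 1.9069 = -16.80 ± 4.53 = (-21.33, -12.27)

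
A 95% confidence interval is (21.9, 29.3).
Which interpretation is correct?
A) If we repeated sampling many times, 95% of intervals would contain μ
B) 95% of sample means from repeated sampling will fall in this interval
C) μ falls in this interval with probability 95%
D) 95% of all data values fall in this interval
A

A) Correct — this is the frequentist long-run coverage interpretation.
B) Wrong — coverage applies to intervals containing μ, not to future x̄ values.
C) Wrong — μ is fixed; the randomness lives in the interval, not in μ.
D) Wrong — a CI is about the parameter μ, not individual data values.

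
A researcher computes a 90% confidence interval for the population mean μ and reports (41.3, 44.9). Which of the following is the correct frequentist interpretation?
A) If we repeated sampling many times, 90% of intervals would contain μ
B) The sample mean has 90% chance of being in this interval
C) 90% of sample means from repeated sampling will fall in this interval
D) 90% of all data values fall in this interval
A

A) Correct — this is the frequentist long-run coverage interpretation.
B) Wrong — x̄ is observed and sits in the interval by construction.
C) Wrong — coverage applies to intervals containing μ, not to future x̄ values.
D) Wrong — a CI is about the parameter μ, not individual data values.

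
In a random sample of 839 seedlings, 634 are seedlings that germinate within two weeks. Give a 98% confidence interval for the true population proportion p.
(0.721, 0.790)

Proportion CI:
p̂ = 634/839 = 0.75566
SE = √(p̂(1-p̂)/n) = √(0.75566 · 0.24434 / 839) = 0.01483

z* = 2.326
Margin = z* · SE = 2.326 · 0.01483 = 0.0345

CI: 0.75566 ± 0.0345 = (0.721, 0.790)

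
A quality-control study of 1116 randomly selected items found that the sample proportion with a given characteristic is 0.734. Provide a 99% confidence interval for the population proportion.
(0.700, 0.768)

Proportion CI:
SE = √(p̂(1-p̂)/n) = √(0.734 · 0.266 / 1116) = 0.01323

z* = 2.576
Margin = z* · SE = 2.576 · 0.01323 = 0.0341

CI: 0.734 ± 0.0341 = (0.700, 0.768)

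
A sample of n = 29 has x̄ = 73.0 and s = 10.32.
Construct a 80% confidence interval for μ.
(70.48, 75.52)

t-interval (σ unknown):
df = n - 1 = 28
t* = 1.313 for 80% confidence

Margin of error = t* · s/√n = 1.313 · 10.32/√29 = 2.52

CI: (70.48, 75.52)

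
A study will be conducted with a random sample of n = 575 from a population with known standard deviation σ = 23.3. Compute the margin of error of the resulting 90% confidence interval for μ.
Margin of error = 1.60

Margin of error = z* · σ/√n
= 1.645 · 23.3/√575
= 1.645 · 23.3/23.9792
= 1.60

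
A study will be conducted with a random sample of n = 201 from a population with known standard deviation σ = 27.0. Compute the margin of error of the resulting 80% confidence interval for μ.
Margin of error = 2.44

Margin of error = z* · σ/√n
= 1.282 · 27.0/√201
= 1.282 · 27.0/14.1774
= 2.44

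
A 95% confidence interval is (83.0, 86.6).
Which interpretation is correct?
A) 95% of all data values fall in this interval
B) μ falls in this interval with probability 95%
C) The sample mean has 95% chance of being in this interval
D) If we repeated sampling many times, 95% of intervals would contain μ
D

A) Wrong — a CI is about the parameter μ, not individual data values.
B) Wrong — μ is fixed; the randomness lives in the interval, not in μ.
C) Wrong — x̄ is observed and sits in the interval by construction.
D) Correct — this is the frequentist long-run coverage interpretation.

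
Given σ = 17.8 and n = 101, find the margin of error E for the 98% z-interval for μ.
Margin of error = 4.12

Margin of error = z* · σ/√n
= 2.326 · 17.8/√101
= 2.326 · 17.8/10.0499
= 4.12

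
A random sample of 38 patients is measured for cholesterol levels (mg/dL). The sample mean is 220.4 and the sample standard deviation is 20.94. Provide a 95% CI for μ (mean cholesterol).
(213.52, 227.28)

t-interval (σ unknown):
df = n - 1 = 37
t* = 2.026 for 95% confidence

Margin of error = t* · s/√n = 2.026 · 20.94/√38 = 6.88

CI: (213.52, 227.28)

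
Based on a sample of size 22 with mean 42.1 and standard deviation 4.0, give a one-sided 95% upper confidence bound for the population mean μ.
μ ≤ 43.57

Upper bound (one-sided):
t* = 1.721 (one-sided for 95%)
Upper bound = x̄ + t* · s/√n = 42.1 + 1.721 · 4.0/√22 = 43.57

We are 95% confident that μ ≤ 43.57.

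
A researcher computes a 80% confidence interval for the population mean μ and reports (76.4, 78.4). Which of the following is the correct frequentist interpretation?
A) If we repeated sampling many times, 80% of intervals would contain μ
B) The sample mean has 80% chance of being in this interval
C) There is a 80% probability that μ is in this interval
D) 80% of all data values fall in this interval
A

A) Correct — this is the frequentist long-run coverage interpretation.
B) Wrong — x̄ is observed and sits in the interval by construction.
C) Wrong — μ is fixed; the randomness lives in the interval, not in μ.
D) Wrong — a CI is about the parameter μ, not individual data values.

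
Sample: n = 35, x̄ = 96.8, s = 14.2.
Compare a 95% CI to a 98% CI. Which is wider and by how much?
98% CI is wider by 1.97

df = 34
95% CI: t* = 2.032, (91.92, 101.68), width = 2 · t* · s/√n = 9.75
98% CI: t* = 2.441, (90.94, 102.66), width = 2 · t* · s/√n = 11.72

The 98% CI is wider by 11.72 - 9.75 = 1.97.
Higher confidence requires a wider interval.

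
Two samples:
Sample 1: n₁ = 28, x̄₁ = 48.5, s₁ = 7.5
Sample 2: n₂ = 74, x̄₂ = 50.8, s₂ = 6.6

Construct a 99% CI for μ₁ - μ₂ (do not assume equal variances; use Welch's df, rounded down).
(-6.64, 2.04)

Difference: x̄₁ - x̄₂ = -2.30
SE = √(s₁²/n₁ + s₂²/n₂) = √(7.5²/28 + 6.6²/74) = 1.6117
df = 43.75 → 43 (Welch–Satterthwaite, rounded down)
t* = 2.695

CI: -2.30 ± 2.695 · 1.6117 = -2.30 ± 4.34 = (-6.64, 2.04)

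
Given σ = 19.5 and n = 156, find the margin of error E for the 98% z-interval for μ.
Margin of error = 3.63

Margin of error = z* · σ/√n
= 2.326 · 19.5/√156
= 2.326 · 19.5/12.4900
= 3.63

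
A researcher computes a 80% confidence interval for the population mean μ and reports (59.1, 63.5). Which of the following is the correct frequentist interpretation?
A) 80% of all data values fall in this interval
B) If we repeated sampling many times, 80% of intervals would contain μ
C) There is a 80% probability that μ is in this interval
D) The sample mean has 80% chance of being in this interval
B

A) Wrong — a CI is about the parameter μ, not individual data values.
B) Correct — this is the frequentist long-run coverage interpretation.
C) Wrong — μ is fixed; the randomness lives in the interval, not in μ.
D) Wrong — x̄ is observed and sits in the interval by construction.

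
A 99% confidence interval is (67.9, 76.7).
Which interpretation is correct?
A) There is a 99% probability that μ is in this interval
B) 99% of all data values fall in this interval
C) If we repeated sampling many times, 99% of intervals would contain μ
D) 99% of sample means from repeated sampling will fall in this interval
C

A) Wrong — μ is fixed; the randomness lives in the interval, not in μ.
B) Wrong — a CI is about the parameter μ, not individual data values.
C) Correct — this is the frequentist long-run coverage interpretation.
D) Wrong — coverage applies to intervals containing μ, not to future x̄ values.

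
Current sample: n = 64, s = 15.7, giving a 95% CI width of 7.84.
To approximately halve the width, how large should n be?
n ≈ 256

CI width ∝ 1/√n
To reduce width by factor 2, need √n to grow by 2 → need 2² = 4 times as many samples.

Current: n = 64, width = 7.84
New: n = 256, width ≈ 3.86

Width reduced by factor of 7.84/3.86 = 2.03.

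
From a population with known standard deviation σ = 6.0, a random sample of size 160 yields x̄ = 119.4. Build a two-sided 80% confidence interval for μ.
(118.79, 120.01)

z-interval (σ known):
z* = 1.282 for 80% confidence

Margin of error = z* · σ/√n = 1.282 · 6.0/√160 = 0.61

CI: (119.4 - 0.61, 119.4 + 0.61) = (118.79, 120.01)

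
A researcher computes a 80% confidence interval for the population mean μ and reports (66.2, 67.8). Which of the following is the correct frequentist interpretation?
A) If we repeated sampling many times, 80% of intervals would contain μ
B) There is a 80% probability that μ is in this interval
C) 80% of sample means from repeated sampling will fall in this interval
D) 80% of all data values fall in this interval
A

A) Correct — this is the frequentist long-run coverage interpretation.
B) Wrong — μ is fixed; the randomness lives in the interval, not in μ.
C) Wrong — coverage applies to intervals containing μ, not to future x̄ values.
D) Wrong — a CI is about the parameter μ, not individual data values.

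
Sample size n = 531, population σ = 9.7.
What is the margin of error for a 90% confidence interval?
Margin of error = 0.69

Margin of error = z* · σ/√n
= 1.645 · 9.7/√531
= 1.645 · 9.7/23.0434
= 0.69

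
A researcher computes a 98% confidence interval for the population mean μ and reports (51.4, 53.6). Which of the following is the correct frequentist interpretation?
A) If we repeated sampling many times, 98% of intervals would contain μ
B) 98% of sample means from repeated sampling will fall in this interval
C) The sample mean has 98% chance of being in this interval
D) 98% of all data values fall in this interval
A

A) Correct — this is the frequentist long-run coverage interpretation.
B) Wrong — coverage applies to intervals containing μ, not to future x̄ values.
C) Wrong — x̄ is observed and sits in the interval by construction.
D) Wrong — a CI is about the parameter μ, not individual data values.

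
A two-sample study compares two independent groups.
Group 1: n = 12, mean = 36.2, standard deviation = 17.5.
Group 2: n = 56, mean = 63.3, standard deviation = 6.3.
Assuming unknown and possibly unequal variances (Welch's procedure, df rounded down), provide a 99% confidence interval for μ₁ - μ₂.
(-43.01, -11.19)

Difference: x̄₁ - x̄₂ = -27.10
SE = √(s₁²/n₁ + s₂²/n₂) = √(17.5²/12 + 6.3²/56) = 5.1215
df = 11.62 → 11 (Welch–Satterthwaite, rounded down)
t* = 3.106

CI: -27.10 ± 3.106 · 5.1215 = -27.10 ± 15.91 = (-43.01, -11.19)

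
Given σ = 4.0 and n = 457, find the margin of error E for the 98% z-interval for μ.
Margin of error = 0.44

Margin of error = z* · σ/√n
= 2.326 · 4.0/√457
= 2.326 · 4.0/21.3776
= 0.44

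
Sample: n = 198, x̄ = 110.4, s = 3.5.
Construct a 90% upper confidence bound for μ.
μ ≤ 110.72

Upper bound (one-sided):
t* = 1.286 (one-sided for 90%)
Upper bound = x̄ + t* · s/√n = 110.4 + 1.286 · 3.5/√198 = 110.72

We are 90% confident that μ ≤ 110.72.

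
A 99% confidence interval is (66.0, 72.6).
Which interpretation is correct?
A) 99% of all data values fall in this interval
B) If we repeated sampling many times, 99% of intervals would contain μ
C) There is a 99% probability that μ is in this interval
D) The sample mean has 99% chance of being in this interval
B

A) Wrong — a CI is about the parameter μ, not individual data values.
B) Correct — this is the frequentist long-run coverage interpretation.
C) Wrong — μ is fixed; the randomness lives in the interval, not in μ.
D) Wrong — x̄ is observed and sits in the interval by construction.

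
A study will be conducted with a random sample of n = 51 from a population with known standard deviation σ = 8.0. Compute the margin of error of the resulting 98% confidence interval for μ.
Margin of error = 2.61

Margin of error = z* · σ/√n
= 2.326 · 8.0/√51
= 2.326 · 8.0/7.1414
= 2.61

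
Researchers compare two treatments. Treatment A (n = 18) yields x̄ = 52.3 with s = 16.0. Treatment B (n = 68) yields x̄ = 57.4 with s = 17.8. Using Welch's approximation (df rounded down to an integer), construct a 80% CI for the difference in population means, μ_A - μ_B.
(-10.80, 0.60)

Difference: x̄₁ - x̄₂ = -5.10
SE = √(s₁²/n₁ + s₂²/n₂) = √(16.0²/18 + 17.8²/68) = 4.3453
df = 29.17 → 29 (Welch–Satterthwaite, rounded down)
t* = 1.311

CI: -5.10 ± 1.311 · 4.3453 = -5.10 ± 5.70 = (-10.80, 0.60)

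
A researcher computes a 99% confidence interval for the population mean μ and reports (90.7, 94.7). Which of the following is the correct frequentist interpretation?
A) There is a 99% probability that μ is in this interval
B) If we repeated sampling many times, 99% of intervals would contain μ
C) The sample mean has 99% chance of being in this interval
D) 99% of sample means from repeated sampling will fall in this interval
B

A) Wrong — μ is fixed; the randomness lives in the interval, not in μ.
B) Correct — this is the frequentist long-run coverage interpretation.
C) Wrong — x̄ is observed and sits in the interval by construction.
D) Wrong — coverage applies to intervals containing μ, not to future x̄ values.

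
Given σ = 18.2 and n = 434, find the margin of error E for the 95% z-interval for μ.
Margin of error = 1.71

Margin of error = z* · σ/√n
= 1.960 · 18.2/√434
= 1.960 · 18.2/20.8327
= 1.71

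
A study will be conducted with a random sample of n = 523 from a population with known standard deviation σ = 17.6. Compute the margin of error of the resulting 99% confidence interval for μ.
Margin of error = 1.98

Margin of error = z* · σ/√n
= 2.576 · 17.6/√523
= 2.576 · 17.6/22.8692
= 1.98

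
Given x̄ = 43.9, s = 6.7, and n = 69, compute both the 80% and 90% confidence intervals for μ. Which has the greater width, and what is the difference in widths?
90% CI is wider by 0.60

df = 68
80% CI: t* = 1.294, (42.86, 44.94), width = 2 · t* · s/√n = 2.09
90% CI: t* = 1.668, (42.55, 45.25), width = 2 · t* · s/√n = 2.69

The 90% CI is wider by 2.69 - 2.09 = 0.60.
Higher confidence requires a wider interval.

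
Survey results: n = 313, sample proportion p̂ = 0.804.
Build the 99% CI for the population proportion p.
(0.746, 0.862)

Proportion CI:
SE = √(p̂(1-p̂)/n) = √(0.804 · 0.196 / 313) = 0.02244

z* = 2.576
Margin = z* · SE = 2.576 · 0.02244 = 0.0578

CI: 0.804 ± 0.0578 = (0.746, 0.862)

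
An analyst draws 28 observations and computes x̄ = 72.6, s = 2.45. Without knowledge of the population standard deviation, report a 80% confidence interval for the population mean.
(71.99, 73.21)

t-interval (σ unknown):
df = n - 1 = 27
t* = 1.314 for 80% confidence

Margin of error = t* · s/√n = 1.314 · 2.45/√28 = 0.61

CI: (71.99, 73.21)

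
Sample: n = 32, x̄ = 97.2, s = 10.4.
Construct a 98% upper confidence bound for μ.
μ ≤ 101.14

Upper bound (one-sided):
t* = 2.144 (one-sided for 98%)
Upper bound = x̄ + t* · s/√n = 97.2 + 2.144 · 10.4/√32 = 101.14

We are 98% confident that μ ≤ 101.14.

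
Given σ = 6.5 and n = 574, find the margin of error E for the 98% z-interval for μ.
Margin of error = 0.63

Margin of error = z* · σ/√n
= 2.326 · 6.5/√574
= 2.326 · 6.5/23.9583
= 0.63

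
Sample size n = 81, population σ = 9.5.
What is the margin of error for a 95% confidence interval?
Margin of error = 2.07

Margin of error = z* · σ/√n
= 1.960 · 9.5/√81
= 1.960 · 9.5/9.0000
= 2.07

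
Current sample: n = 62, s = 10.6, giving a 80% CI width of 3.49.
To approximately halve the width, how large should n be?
n ≈ 248

CI width ∝ 1/√n
To reduce width by factor 2, need √n to grow by 2 → need 2² = 4 times as many samples.

Current: n = 62, width = 3.49
New: n = 248, width ≈ 1.73

Width reduced by factor of 3.49/1.73 = 2.02.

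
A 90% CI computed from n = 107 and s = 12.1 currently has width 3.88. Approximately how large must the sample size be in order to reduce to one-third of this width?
n ≈ 963

CI width ∝ 1/√n
To reduce width by factor 3, need √n to grow by 3 → need 3² = 9 times as many samples.

Current: n = 107, width = 3.88
New: n = 963, width ≈ 1.28

Width reduced by factor of 3.88/1.28 = 3.03.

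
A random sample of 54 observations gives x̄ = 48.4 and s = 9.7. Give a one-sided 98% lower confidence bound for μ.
μ ≥ 45.62

Lower bound (one-sided):
t* = 2.106 (one-sided for 98%)
Lower bound = x̄ - t* · s/√n = 48.4 - 2.106 · 9.7/√54 = 45.62

We are 98% confident that μ ≥ 45.62.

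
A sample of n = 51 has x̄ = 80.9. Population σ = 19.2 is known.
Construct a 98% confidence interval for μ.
(74.65, 87.15)

z-interval (σ known):
z* = 2.326 for 98% confidence

Margin of error = z* · σ/√n = 2.326 · 19.2/√51 = 6.25

CI: (80.9 - 6.25, 80.9 + 6.25) = (74.65, 87.15)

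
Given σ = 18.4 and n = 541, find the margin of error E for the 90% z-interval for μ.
Margin of error = 1.30

Margin of error = z* · σ/√n
= 1.645 · 18.4/√541
= 1.645 · 18.4/23.2594
= 1.30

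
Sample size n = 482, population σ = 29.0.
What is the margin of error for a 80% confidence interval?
Margin of error = 1.69

Margin of error = z* · σ/√n
= 1.282 · 29.0/√482
= 1.282 · 29.0/21.9545
= 1.69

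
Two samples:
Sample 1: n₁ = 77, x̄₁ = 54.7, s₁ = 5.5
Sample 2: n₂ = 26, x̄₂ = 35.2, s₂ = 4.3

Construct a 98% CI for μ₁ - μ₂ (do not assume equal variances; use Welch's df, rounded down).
(16.98, 22.02)

Difference: x̄₁ - x̄₂ = 19.50
SE = √(s₁²/n₁ + s₂²/n₂) = √(5.5²/77 + 4.3²/26) = 1.0507
df = 54.75 → 54 (Welch–Satterthwaite, rounded down)
t* = 2.397

CI: 19.50 ± 2.397 · 1.0507 = 19.50 ± 2.52 = (16.98, 22.02)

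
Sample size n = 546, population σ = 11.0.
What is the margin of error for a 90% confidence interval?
Margin of error = 0.77

Margin of error = z* · σ/√n
= 1.645 · 11.0/√546
= 1.645 · 11.0/23.3666
= 0.77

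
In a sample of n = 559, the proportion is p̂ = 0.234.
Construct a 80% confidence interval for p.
(0.211, 0.257)

Proportion CI:
SE = √(p̂(1-p̂)/n) = √(0.234 · 0.766 / 559) = 0.01791

z* = 1.282
Margin = z* · SE = 1.282 · 0.01791 = 0.0230

CI: 0.234 ± 0.0230 = (0.211, 0.257)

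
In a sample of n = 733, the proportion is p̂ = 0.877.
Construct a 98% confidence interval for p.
(0.849, 0.905)

Proportion CI:
SE = √(p̂(1-p̂)/n) = √(0.877 · 0.123 / 733) = 0.01213

z* = 2.326
Margin = z* · SE = 2.326 · 0.01213 = 0.0282

CI: 0.877 ± 0.0282 = (0.849, 0.905)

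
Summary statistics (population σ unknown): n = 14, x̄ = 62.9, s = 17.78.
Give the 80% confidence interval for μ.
(56.48, 69.32)

t-interval (σ unknown):
df = n - 1 = 13
t* = 1.350 for 80% confidence

Margin of error = t* · s/√n = 1.350 · 17.78/√14 = 6.42

CI: (56.48, 69.32)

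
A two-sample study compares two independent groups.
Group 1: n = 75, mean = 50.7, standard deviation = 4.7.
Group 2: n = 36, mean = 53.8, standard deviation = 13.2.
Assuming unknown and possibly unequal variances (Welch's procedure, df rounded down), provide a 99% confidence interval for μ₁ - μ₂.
(-9.24, 3.04)

Difference: x̄₁ - x̄₂ = -3.10
SE = √(s₁²/n₁ + s₂²/n₂) = √(4.7²/75 + 13.2²/36) = 2.2660
df = 39.32 → 39 (Welch–Satterthwaite, rounded down)
t* = 2.708

CI: -3.10 ± 2.708 · 2.2660 = -3.10 ± 6.14 = (-9.24, 3.04)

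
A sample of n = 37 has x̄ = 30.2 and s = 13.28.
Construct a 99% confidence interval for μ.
(24.26, 36.14)

t-interval (σ unknown):
df = n - 1 = 36
t* = 2.719 for 99% confidence

Margin of error = t* · s/√n = 2.719 · 13.28/√37 = 5.94

CI: (24.26, 36.14)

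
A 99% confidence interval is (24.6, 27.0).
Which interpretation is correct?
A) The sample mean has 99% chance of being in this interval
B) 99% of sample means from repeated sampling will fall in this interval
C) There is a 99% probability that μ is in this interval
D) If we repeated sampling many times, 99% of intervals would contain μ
D

A) Wrong — x̄ is observed and sits in the interval by construction.
B) Wrong — coverage applies to intervals containing μ, not to future x̄ values.
C) Wrong — μ is fixed; the randomness lives in the interval, not in μ.
D) Correct — this is the frequentist long-run coverage interpretation.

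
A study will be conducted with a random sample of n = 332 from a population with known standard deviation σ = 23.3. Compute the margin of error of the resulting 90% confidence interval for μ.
Margin of error = 2.10

Margin of error = z* · σ/√n
= 1.645 · 23.3/√332
= 1.645 · 23.3/18.2209
= 2.10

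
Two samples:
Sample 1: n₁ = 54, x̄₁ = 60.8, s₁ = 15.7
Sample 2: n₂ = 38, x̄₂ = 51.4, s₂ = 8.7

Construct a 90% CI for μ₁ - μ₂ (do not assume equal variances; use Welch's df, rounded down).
(5.14, 13.66)

Difference: x̄₁ - x̄₂ = 9.40
SE = √(s₁²/n₁ + s₂²/n₂) = √(15.7²/54 + 8.7²/38) = 2.5606
df = 85.91 → 85 (Welch–Satterthwaite, rounded down)
t* = 1.663

CI: 9.40 ± 1.663 · 2.5606 = 9.40 ± 4.26 = (5.14, 13.66)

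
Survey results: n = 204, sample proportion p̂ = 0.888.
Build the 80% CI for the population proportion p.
(0.860, 0.916)

Proportion CI:
SE = √(p̂(1-p̂)/n) = √(0.888 · 0.112 / 204) = 0.02208

z* = 1.282
Margin = z* · SE = 1.282 · 0.02208 = 0.0283

CI: 0.888 ± 0.0283 = (0.860, 0.916)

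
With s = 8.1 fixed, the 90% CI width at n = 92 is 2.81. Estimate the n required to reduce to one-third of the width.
n ≈ 828

CI width ∝ 1/√n
To reduce width by factor 3, need √n to grow by 3 → need 3² = 9 times as many samples.

Current: n = 92, width = 2.81
New: n = 828, width ≈ 0.93

Width reduced by factor of 2.81/0.93 = 3.02.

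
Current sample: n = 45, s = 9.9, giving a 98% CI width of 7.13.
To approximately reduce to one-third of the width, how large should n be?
n ≈ 405

CI width ∝ 1/√n
To reduce width by factor 3, need √n to grow by 3 → need 3² = 9 times as many samples.

Current: n = 45, width = 7.13
New: n = 405, width ≈ 2.30

Width reduced by factor of 7.13/2.30 = 3.10.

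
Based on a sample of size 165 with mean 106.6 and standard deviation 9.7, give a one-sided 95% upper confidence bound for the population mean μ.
μ ≤ 107.85

Upper bound (one-sided):
t* = 1.654 (one-sided for 95%)
Upper bound = x̄ + t* · s/√n = 106.6 + 1.654 · 9.7/√165 = 107.85

We are 95% confident that μ ≤ 107.85.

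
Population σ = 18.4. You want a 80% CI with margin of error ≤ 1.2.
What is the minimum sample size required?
n ≥ 387

For margin E ≤ 1.2:
n ≥ (z* · σ / E)²
n ≥ (1.282 · 18.4 / 1.2)²
n ≥ 386.41

Minimum n = 387 (rounding up)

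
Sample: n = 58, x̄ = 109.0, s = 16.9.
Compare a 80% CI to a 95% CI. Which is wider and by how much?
95% CI is wider by 3.13

df = 57
80% CI: t* = 1.297, (106.12, 111.88), width = 2 · t* · s/√n = 5.76
95% CI: t* = 2.002, (104.56, 113.44), width = 2 · t* · s/√n = 8.89

The 95% CI is wider by 8.89 - 5.76 = 3.13.
Higher confidence requires a wider interval.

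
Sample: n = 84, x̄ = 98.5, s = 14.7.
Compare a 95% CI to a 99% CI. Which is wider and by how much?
99% CI is wider by 2.08

df = 83
95% CI: t* = 1.989, (95.31, 101.69), width = 2 · t* · s/√n = 6.38
99% CI: t* = 2.636, (94.27, 102.73), width = 2 · t* · s/√n = 8.46

The 99% CI is wider by 8.46 - 6.38 = 2.08.
Higher confidence requires a wider interval.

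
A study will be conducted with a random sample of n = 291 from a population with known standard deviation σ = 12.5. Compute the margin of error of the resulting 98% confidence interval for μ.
Margin of error = 1.70

Margin of error = z* · σ/√n
= 2.326 · 12.5/√291
= 2.326 · 12.5/17.0587
= 1.70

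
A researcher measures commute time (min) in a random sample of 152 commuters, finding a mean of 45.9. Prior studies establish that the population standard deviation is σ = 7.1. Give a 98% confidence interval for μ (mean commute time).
(44.56, 47.24)

z-interval (σ known):
z* = 2.326 for 98% confidence

Margin of error = z* · σ/√n = 2.326 · 7.1/√152 = 1.34

CI: (45.9 - 1.34, 45.9 + 1.34) = (44.56, 47.24)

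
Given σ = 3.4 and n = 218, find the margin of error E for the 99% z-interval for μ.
Margin of error = 0.59

Margin of error = z* · σ/√n
= 2.576 · 3.4/√218
= 2.576 · 3.4/14.7648
= 0.59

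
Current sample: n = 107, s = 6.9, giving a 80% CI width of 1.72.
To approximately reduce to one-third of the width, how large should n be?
n ≈ 963

CI width ∝ 1/√n
To reduce width by factor 3, need √n to grow by 3 → need 3² = 9 times as many samples.

Current: n = 107, width = 1.72
New: n = 963, width ≈ 0.57

Width reduced by factor of 1.72/0.57 = 3.02.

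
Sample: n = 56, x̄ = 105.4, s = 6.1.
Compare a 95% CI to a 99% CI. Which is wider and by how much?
99% CI is wider by 1.08

df = 55
95% CI: t* = 2.004, (103.77, 107.03), width = 2 · t* · s/√n = 3.27
99% CI: t* = 2.668, (103.23, 107.57), width = 2 · t* · s/√n = 4.35

The 99% CI is wider by 4.35 - 3.27 = 1.08.
Higher confidence requires a wider interval.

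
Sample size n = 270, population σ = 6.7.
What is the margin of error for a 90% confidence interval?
Margin of error = 0.67

Margin of error = z* · σ/√n
= 1.645 · 6.7/√270
= 1.645 · 6.7/16.4317
= 0.67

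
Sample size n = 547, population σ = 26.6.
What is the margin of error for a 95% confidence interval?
Margin of error = 2.23

Margin of error = z* · σ/√n
= 1.960 · 26.6/√547
= 1.960 · 26.6/23.3880
= 2.23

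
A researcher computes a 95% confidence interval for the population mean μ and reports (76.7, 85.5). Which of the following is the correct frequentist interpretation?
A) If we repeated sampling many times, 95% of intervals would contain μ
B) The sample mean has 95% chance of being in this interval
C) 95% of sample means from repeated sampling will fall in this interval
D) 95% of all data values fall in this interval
A

A) Correct — this is the frequentist long-run coverage interpretation.
B) Wrong — x̄ is observed and sits in the interval by construction.
C) Wrong — coverage applies to intervals containing μ, not to future x̄ values.
D) Wrong — a CI is about the parameter μ, not individual data values.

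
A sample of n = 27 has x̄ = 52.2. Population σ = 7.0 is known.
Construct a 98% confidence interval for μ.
(49.07, 55.33)

z-interval (σ known):
z* = 2.326 for 98% confidence

Margin of error = z* · σ/√n = 2.326 · 7.0/√27 = 3.13

CI: (52.2 - 3.13, 52.2 + 3.13) = (49.07, 55.33)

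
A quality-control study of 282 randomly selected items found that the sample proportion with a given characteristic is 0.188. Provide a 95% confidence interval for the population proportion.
(0.142, 0.234)

Proportion CI:
SE = √(p̂(1-p̂)/n) = √(0.188 · 0.812 / 282) = 0.02327

z* = 1.960
Margin = z* · SE = 1.960 · 0.02327 = 0.0456

CI: 0.188 ± 0.0456 = (0.142, 0.234)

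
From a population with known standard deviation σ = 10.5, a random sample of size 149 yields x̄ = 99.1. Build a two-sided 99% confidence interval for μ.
(96.88, 101.32)

z-interval (σ known):
z* = 2.576 for 99% confidence

Margin of error = z* · σ/√n = 2.576 · 10.5/√149 = 2.22

CI: (99.1 - 2.22, 99.1 + 2.22) = (96.88, 101.32)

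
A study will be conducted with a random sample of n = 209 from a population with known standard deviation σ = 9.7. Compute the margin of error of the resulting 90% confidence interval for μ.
Margin of error = 1.10

Margin of error = z* · σ/√n
= 1.645 · 9.7/√209
= 1.645 · 9.7/14.4568
= 1.10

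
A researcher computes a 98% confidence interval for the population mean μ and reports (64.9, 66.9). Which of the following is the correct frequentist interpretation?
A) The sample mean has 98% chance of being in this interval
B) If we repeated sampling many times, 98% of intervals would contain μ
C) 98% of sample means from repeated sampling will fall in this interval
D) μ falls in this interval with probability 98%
B

A) Wrong — x̄ is observed and sits in the interval by construction.
B) Correct — this is the frequentist long-run coverage interpretation.
C) Wrong — coverage applies to intervals containing μ, not to future x̄ values.
D) Wrong — μ is fixed; the randomness lives in the interval, not in μ.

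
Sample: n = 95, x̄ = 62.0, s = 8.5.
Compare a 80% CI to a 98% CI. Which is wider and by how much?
98% CI is wider by 1.88

df = 94
80% CI: t* = 1.291, (60.87, 63.13), width = 2 · t* · s/√n = 2.25
98% CI: t* = 2.367, (59.94, 64.06), width = 2 · t* · s/√n = 4.13

The 98% CI is wider by 4.13 - 2.25 = 1.88.
Higher confidence requires a wider interval.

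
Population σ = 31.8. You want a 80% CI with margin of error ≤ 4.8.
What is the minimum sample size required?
n ≥ 73

For margin E ≤ 4.8:
n ≥ (z* · σ / E)²
n ≥ (1.282 · 31.8 / 4.8)²
n ≥ 72.14

Minimum n = 73 (rounding up)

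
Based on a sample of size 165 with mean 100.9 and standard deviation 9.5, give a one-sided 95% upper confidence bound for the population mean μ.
μ ≤ 102.12

Upper bound (one-sided):
t* = 1.654 (one-sided for 95%)
Upper bound = x̄ + t* · s/√n = 100.9 + 1.654 · 9.5/√165 = 102.12

We are 95% confident that μ ≤ 102.12.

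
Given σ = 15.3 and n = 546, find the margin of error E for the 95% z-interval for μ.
Margin of error = 1.28

Margin of error = z* · σ/√n
= 1.960 · 15.3/√546
= 1.960 · 15.3/23.3666
= 1.28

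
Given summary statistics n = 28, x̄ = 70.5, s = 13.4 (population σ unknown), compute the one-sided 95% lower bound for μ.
μ ≥ 66.19

Lower bound (one-sided):
t* = 1.703 (one-sided for 95%)
Lower bound = x̄ - t* · s/√n = 70.5 - 1.703 · 13.4/√28 = 66.19

We are 95% confident that μ ≥ 66.19.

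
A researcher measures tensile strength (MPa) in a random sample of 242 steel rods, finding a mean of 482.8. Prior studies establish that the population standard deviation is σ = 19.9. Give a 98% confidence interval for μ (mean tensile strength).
(479.82, 485.78)

z-interval (σ known):
z* = 2.326 for 98% confidence

Margin of error = z* · σ/√n = 2.326 · 19.9/√242 = 2.98

CI: (482.8 - 2.98, 482.8 + 2.98) = (479.82, 485.78)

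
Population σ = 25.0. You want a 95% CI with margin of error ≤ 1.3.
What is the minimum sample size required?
n ≥ 1421

For margin E ≤ 1.3:
n ≥ (z* · σ / E)²
n ≥ (1.960 · 25.0 / 1.3)²
n ≥ 1420.71

Minimum n = 1421 (rounding up)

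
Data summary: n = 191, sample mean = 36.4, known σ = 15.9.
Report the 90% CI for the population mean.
(34.51, 38.29)

z-interval (σ known):
z* = 1.645 for 90% confidence

Margin of error = z* · σ/√n = 1.645 · 15.9/√191 = 1.89

CI: (36.4 - 1.89, 36.4 + 1.89) = (34.51, 38.29)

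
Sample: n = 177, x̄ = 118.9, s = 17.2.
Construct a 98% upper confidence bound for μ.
μ ≤ 121.57

Upper bound (one-sided):
t* = 2.069 (one-sided for 98%)
Upper bound = x̄ + t* · s/√n = 118.9 + 2.069 · 17.2/√177 = 121.57

We are 98% confident that μ ≤ 121.57.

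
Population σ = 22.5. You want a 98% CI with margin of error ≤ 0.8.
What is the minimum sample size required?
n ≥ 4280

For margin E ≤ 0.8:
n ≥ (z* · σ / E)²
n ≥ (2.326 · 22.5 / 0.8)²
n ≥ 4279.61

Minimum n = 4280 (rounding up)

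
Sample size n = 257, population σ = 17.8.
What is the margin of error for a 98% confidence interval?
Margin of error = 2.58

Margin of error = z* · σ/√n
= 2.326 · 17.8/√257
= 2.326 · 17.8/16.0312
= 2.58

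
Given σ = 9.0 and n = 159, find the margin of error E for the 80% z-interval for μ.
Margin of error = 0.92

Margin of error = z* · σ/√n
= 1.282 · 9.0/√159
= 1.282 · 9.0/12.6095
= 0.92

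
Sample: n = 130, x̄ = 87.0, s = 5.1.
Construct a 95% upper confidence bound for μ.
μ ≤ 87.74

Upper bound (one-sided):
t* = 1.657 (one-sided for 95%)
Upper bound = x̄ + t* · s/√n = 87.0 + 1.657 · 5.1/√130 = 87.74

We are 95% confident that μ ≤ 87.74.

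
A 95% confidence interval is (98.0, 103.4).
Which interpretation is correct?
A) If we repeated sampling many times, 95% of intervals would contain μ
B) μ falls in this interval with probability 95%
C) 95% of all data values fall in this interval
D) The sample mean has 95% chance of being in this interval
A

A) Correct — this is the frequentist long-run coverage interpretation.
B) Wrong — μ is fixed; the randomness lives in the interval, not in μ.
C) Wrong — a CI is about the parameter μ, not individual data values.
D) Wrong — x̄ is observed and sits in the interval by construction.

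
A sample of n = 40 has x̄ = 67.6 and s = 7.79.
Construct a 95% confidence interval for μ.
(65.11, 70.09)

t-interval (σ unknown):
df = n - 1 = 39
t* = 2.023 for 95% confidence

Margin of error = t* · s/√n = 2.023 · 7.79/√40 = 2.49

CI: (65.11, 70.09)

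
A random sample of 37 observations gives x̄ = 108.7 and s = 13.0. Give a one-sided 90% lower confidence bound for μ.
μ ≥ 105.91

Lower bound (one-sided):
t* = 1.306 (one-sided for 90%)
Lower bound = x̄ - t* · s/√n = 108.7 - 1.306 · 13.0/√37 = 105.91

We are 90% confident that μ ≥ 105.91.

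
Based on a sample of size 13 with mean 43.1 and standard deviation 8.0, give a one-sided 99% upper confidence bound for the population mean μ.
μ ≤ 49.05

Upper bound (one-sided):
t* = 2.681 (one-sided for 99%)
Upper bound = x̄ + t* · s/√n = 43.1 + 2.681 · 8.0/√13 = 49.05

We are 99% confident that μ ≤ 49.05.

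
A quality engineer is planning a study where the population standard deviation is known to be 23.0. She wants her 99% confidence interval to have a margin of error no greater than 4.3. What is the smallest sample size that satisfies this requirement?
n ≥ 190

For margin E ≤ 4.3:
n ≥ (z* · σ / E)²
n ≥ (2.576 · 23.0 / 4.3)²
n ≥ 189.85

Minimum n = 190 (rounding up)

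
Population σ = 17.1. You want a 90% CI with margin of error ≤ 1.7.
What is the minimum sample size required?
n ≥ 274

For margin E ≤ 1.7:
n ≥ (z* · σ / E)²
n ≥ (1.645 · 17.1 / 1.7)²
n ≥ 273.80

Minimum n = 274 (rounding up)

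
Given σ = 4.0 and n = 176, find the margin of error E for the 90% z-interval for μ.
Margin of error = 0.50

Margin of error = z* · σ/√n
= 1.645 · 4.0/√176
= 1.645 · 4.0/13.2665
= 0.50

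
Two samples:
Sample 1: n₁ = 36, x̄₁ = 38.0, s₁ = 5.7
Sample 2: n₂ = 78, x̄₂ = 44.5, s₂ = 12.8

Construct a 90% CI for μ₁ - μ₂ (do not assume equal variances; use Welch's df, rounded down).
(-9.37, -3.63)

Difference: x̄₁ - x̄₂ = -6.50
SE = √(s₁²/n₁ + s₂²/n₂) = √(5.7²/36 + 12.8²/78) = 1.7329
df = 111.93 → 111 (Welch–Satterthwaite, rounded down)
t* = 1.659

CI: -6.50 ± 1.659 · 1.7329 = -6.50 ± 2.87 = (-9.37, -3.63)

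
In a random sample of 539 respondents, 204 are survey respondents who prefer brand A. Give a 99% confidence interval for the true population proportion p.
(0.325, 0.432)

Proportion CI:
p̂ = 204/539 = 0.37848
SE = √(p̂(1-p̂)/n) = √(0.37848 · 0.62152 / 539) = 0.02089

z* = 2.576
Margin = z* · SE = 2.576 · 0.02089 = 0.0538

CI: 0.37848 ± 0.0538 = (0.325, 0.432)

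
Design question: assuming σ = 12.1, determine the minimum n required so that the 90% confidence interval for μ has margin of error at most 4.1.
n ≥ 24

For margin E ≤ 4.1:
n ≥ (z* · σ / E)²
n ≥ (1.645 · 12.1 / 4.1)²
n ≥ 23.57

Minimum n = 24 (rounding up)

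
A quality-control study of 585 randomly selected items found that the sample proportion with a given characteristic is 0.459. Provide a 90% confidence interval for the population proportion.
(0.425, 0.493)

Proportion CI:
SE = √(p̂(1-p̂)/n) = √(0.459 · 0.541 / 585) = 0.02060

z* = 1.645
Margin = z* · SE = 1.645 · 0.02060 = 0.0339

CI: 0.459 ± 0.0339 = (0.425, 0.493)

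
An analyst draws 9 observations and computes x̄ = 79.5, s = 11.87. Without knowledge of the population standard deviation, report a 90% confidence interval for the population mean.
(72.14, 86.86)

t-interval (σ unknown):
df = n - 1 = 8
t* = 1.860 for 90% confidence

Margin of error = t* · s/√n = 1.860 · 11.87/√9 = 7.36

CI: (72.14, 86.86)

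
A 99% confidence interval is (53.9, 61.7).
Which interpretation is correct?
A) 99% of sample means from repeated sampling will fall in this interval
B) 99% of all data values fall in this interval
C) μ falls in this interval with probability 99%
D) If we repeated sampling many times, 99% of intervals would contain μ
D

A) Wrong — coverage applies to intervals containing μ, not to future x̄ values.
B) Wrong — a CI is about the parameter μ, not individual data values.
C) Wrong — μ is fixed; the randomness lives in the interval, not in μ.
D) Correct — this is the frequentist long-run coverage interpretation.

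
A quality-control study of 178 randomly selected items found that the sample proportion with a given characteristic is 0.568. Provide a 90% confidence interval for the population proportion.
(0.507, 0.629)

Proportion CI:
SE = √(p̂(1-p̂)/n) = √(0.568 · 0.432 / 178) = 0.03713

z* = 1.645
Margin = z* · SE = 1.645 · 0.03713 = 0.0611

CI: 0.568 ± 0.0611 = (0.507, 0.629)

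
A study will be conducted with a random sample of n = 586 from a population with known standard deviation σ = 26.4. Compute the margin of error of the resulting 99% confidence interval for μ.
Margin of error = 2.81

Margin of error = z* · σ/√n
= 2.576 · 26.4/√586
= 2.576 · 26.4/24.2074
= 2.81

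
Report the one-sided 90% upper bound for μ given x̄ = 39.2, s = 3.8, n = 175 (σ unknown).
μ ≤ 39.57

Upper bound (one-sided):
t* = 1.286 (one-sided for 90%)
Upper bound = x̄ + t* · s/√n = 39.2 + 1.286 · 3.8/√175 = 39.57

We are 90% confident that μ ≤ 39.57.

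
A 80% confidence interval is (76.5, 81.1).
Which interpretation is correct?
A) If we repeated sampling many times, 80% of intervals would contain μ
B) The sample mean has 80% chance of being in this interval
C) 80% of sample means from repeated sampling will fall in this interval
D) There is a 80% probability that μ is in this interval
A

A) Correct — this is the frequentist long-run coverage interpretation.
B) Wrong — x̄ is observed and sits in the interval by construction.
C) Wrong — coverage applies to intervals containing μ, not to future x̄ values.
D) Wrong — μ is fixed; the randomness lives in the interval, not in μ.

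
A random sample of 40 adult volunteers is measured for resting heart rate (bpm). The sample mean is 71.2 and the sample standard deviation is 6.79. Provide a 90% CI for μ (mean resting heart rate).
(69.39, 73.01)

t-interval (σ unknown):
df = n - 1 = 39
t* = 1.685 for 90% confidence

Margin of error = t* · s/√n = 1.685 · 6.79/√40 = 1.81

CI: (69.39, 73.01)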